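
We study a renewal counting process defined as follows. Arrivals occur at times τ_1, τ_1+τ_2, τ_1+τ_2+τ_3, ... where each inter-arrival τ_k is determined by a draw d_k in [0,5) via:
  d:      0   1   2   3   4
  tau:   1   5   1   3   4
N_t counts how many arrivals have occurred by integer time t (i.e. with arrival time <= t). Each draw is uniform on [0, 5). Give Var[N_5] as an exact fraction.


6864456/9765625

Inter-arrival values over d=0..4: [1, 5, 1, 3, 4]
Each d has probability 1/5, so the pmf of τ is: f(1) = 2/5, f(3) = 1/5, f(4) = 1/5, f(5) = 1/5
Let p_n(j) = P(N_n = j), with p_0 = [1]. Condition on τ_1: p_n(0) = P(τ > n), and for j >= 1, p_n(j) = Σ_{k<=n} f(k)·p_{n−k}(j−1)
p_1 = [3/5, 2/5]  (j = 0..1)
p_2 = [3/5, 6/25, 4/25]  (j = 0..2)
p_3 = [2/5, 11/25, 12/125, 8/125]  (j = 0..3)
p_4 = [1/5, 12/25, 32/125, 24/625, 16/625]  (j = 0..4)
p_5 = [0, 13/25, 8/25, 84/625, 48/3125, 32/3125]  (j = 0..5)
E[N_5] = Σ j·p_5(j) = 5237/3125;  E[N_5²] = Σ j²·p_5(j) = 10973/3125
Var[N_5] = 10973/3125 − (5237/3125)² = 6864456/9765625


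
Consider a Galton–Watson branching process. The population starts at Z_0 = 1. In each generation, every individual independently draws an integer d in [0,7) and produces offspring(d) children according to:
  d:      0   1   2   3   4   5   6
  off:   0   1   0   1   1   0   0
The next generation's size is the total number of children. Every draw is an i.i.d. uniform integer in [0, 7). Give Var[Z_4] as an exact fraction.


187920/5764801

Outcome values over d=0..6: [0, 1, 0, 1, 1, 0, 0]
Σy = 3, Σy² = 3, M = 7
μ = 3/7 = 3/7,  σ² = 3/7 − (3/7)² = 12/49
V_0 = 0, E_0 = 1
V_1 = 12/49·E_0 + (3/7)²·V_0 = 12/49;  E_1 = 3/7
V_2 = 12/49·E_1 + (3/7)²·V_1 = 360/2401;  E_2 = 9/49
V_3 = 12/49·E_2 + (3/7)²·V_2 = 8532/117649;  E_3 = 27/343
V_4 = 12/49·E_3 + (3/7)²·V_3 = 187920/5764801;  E_4 = 81/2401


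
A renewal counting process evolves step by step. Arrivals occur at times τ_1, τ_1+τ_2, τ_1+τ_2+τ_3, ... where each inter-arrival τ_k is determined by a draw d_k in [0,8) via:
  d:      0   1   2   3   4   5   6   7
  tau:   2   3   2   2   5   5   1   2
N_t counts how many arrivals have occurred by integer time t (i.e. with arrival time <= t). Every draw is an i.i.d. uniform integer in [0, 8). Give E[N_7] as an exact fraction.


Inter-arrival values over d=0..7: [2, 3, 2, 2, 5, 5, 1, 2]
Each d has probability 1/8, so the pmf of τ is: f(1) = 1/8, f(2) = 1/2, f(3) = 1/8, f(5) = 1/4
Renewal equation for m(n) = E[N_n]: condition on τ_1 = k (if k <= n, one arrival plus a fresh copy on the remaining n−k steps): m(n) = F(n) + Σ_{k<=n} f(k)·m(n−k), where F(n) = P(τ <= n) and m(0) = 0
m(1) = F(1) = 1/8
m(2) = F(2) + f(1)·m(1) = 5/8 + 1/8·1/8 = 41/64
m(3) = F(3) + f(1)·m(2) + f(2)·m(1) = 3/4 + 1/8·41/64 + 1/2·1/8 = 457/512
m(4) = F(4) + f(1)·m(3) + f(2)·m(2) + f(3)·m(1) = 3/4 + 1/8·457/512 + 1/2·41/64 + 1/8·1/8 = 4905/4096
m(5) = F(5) + f(1)·m(4) + f(2)·m(3) + f(3)·m(2) = 1 + 1/8·4905/4096 + 1/2·457/512 + 1/8·41/64 = 54921/32768
m(6) = F(6) + f(1)·m(5) + f(2)·m(4) + f(3)·m(3) + f(5)·m(1) = 1 + 1/8·54921/32768 + 1/2·4905/4096 + 1/8·457/512 + 1/4·1/8 = 511465/262144
m(7) = F(7) + f(1)·m(6) + f(2)·m(5) + f(3)·m(4) + f(5)·m(2) = 1 + 1/8·511465/262144 + 1/2·54921/32768 + 1/8·4905/4096 + 1/4·41/64 = 5015881/2097152
E[N_7] = m(7) = 5015881/2097152

5015881/2097152


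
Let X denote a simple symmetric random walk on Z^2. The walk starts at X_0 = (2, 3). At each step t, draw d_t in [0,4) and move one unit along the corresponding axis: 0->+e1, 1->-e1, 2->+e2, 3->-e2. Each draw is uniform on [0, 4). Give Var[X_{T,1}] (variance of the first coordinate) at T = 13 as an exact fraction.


13/2

Outcome values over d=0..3: [1, -1, 0, 0]
Σy = 0, Σy² = 2, M = 4
μ = 0/4 = 0,  σ² = 2/4 − (0)² = 1/2
Independent increments: Var[X_13] = 13·σ² = 13·(1/2) = 13/2


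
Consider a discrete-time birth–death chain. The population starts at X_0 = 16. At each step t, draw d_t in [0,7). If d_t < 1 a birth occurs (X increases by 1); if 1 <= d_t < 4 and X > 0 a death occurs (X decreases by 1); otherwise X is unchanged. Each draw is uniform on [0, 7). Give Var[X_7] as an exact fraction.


X can drop by at most 1 per step and X_0 = 16 > T = 7, so X_t >= 16 − t >= 9 > 0 for every t <= 7: the floor at 0 (the 'and X > 0' condition) never binds. Hence X_7 = X_0 + Σ_{t<7} Y_t with i.i.d. increments Y_t = y(d_t) ∈ {+1, −1, 0}.
Outcome values over d=0..6: [1, -1, -1, -1, 0, 0, 0]
Σy = -2, Σy² = 4, M = 7
μ = -2/7 = -2/7,  σ² = 4/7 − (-2/7)² = 24/49
Independent increments: Var[X_7] = 7·σ² = 7·(24/49) = 24/7

24/7


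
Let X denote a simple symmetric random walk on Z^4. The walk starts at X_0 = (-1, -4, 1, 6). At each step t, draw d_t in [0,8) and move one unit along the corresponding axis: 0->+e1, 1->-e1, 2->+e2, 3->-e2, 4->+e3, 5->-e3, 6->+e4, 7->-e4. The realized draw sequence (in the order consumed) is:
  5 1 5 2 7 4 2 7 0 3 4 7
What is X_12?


t=0: X=(-1, -4, 1, 6), d=5 → -e3, X_1=(-1, -4, 0, 6)
t=1: X=(-1, -4, 0, 6), d=1 → -e1, X_2=(-2, -4, 0, 6)
t=2: X=(-2, -4, 0, 6), d=5 → -e3, X_3=(-2, -4, -1, 6)
t=3: X=(-2, -4, -1, 6), d=2 → +e2, X_4=(-2, -3, -1, 6)
t=4: X=(-2, -3, -1, 6), d=7 → -e4, X_5=(-2, -3, -1, 5)
t=5: X=(-2, -3, -1, 5), d=4 → +e3, X_6=(-2, -3, 0, 5)
t=6: X=(-2, -3, 0, 5), d=2 → +e2, X_7=(-2, -2, 0, 5)
t=7: X=(-2, -2, 0, 5), d=7 → -e4, X_8=(-2, -2, 0, 4)
t=8: X=(-2, -2, 0, 4), d=0 → +e1, X_9=(-1, -2, 0, 4)
t=9: X=(-1, -2, 0, 4), d=3 → -e2, X_10=(-1, -3, 0, 4)
t=10: X=(-1, -3, 0, 4), d=4 → +e3, X_11=(-1, -3, 1, 4)
t=11: X=(-1, -3, 1, 4), d=7 → -e4, X_12=(-1, -3, 1, 3)

(-1, -3, 1, 3)


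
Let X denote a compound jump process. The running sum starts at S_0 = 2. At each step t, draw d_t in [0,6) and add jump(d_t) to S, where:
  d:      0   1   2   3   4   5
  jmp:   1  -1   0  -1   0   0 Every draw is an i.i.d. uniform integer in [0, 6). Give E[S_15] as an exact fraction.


Outcome values over d=0..5: [1, -1, 0, -1, 0, 0]
Σy = -1, Σy² = 3, M = 6
μ = -1/6 = -1/6,  σ² = 3/6 − (-1/6)² = 17/36
E[S_15] = 2 + 15·(-1/6) = -1/2

-1/2


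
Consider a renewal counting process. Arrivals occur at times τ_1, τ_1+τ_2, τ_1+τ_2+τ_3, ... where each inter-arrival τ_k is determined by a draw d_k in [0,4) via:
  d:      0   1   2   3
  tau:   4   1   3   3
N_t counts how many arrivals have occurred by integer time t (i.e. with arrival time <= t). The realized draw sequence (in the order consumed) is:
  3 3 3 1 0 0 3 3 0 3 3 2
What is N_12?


4

draw d_1=3: τ_1=3, arrival time A_1=3
draw d_2=3: τ_2=3, arrival time A_2=6
draw d_3=3: τ_3=3, arrival time A_3=9
draw d_4=1: τ_4=1, arrival time A_4=10
draw d_5=0: τ_5=4, arrival time A_5=14
draw d_6=0: τ_6=4, arrival time A_6=18
draw d_7=3: τ_7=3, arrival time A_7=21
draw d_8=3: τ_8=3, arrival time A_8=24
draw d_9=0: τ_9=4, arrival time A_9=28
draw d_10=3: τ_10=3, arrival time A_10=31
draw d_11=3: τ_11=3, arrival time A_11=34
draw d_12=2: τ_12=3, arrival time A_12=37
N_t over t=0..12: 0:0 1:0 2:0 3:1 4:1 5:1 6:2 7:2 8:2 9:3 10:4 11:4 12:4


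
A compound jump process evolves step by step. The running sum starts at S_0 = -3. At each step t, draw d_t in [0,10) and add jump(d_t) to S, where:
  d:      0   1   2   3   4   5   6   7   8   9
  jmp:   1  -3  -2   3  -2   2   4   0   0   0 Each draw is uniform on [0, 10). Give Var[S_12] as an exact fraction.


1383/25

Outcome values over d=0..9: [1, -3, -2, 3, -2, 2, 4, 0, 0, 0]
Σy = 3, Σy² = 47, M = 10
μ = 3/10 = 3/10,  σ² = 47/10 − (3/10)² = 461/100
Independent increments: Var[S_12] = 12·σ² = 12·(461/100) = 1383/25


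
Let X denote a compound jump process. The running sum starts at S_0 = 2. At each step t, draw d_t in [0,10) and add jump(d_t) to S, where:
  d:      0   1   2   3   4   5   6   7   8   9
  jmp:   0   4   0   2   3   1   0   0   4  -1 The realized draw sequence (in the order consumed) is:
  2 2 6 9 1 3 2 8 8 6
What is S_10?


t=0: S=2, d=2, jump=0, S_1=2
t=1: S=2, d=2, jump=0, S_2=2
t=2: S=2, d=6, jump=0, S_3=2
t=3: S=2, d=9, jump=-1, S_4=1
t=4: S=1, d=1, jump=4, S_5=5
t=5: S=5, d=3, jump=2, S_6=7
t=6: S=7, d=2, jump=0, S_7=7
t=7: S=7, d=8, jump=4, S_8=11
t=8: S=11, d=8, jump=4, S_9=15
t=9: S=15, d=6, jump=0, S_10=15

15


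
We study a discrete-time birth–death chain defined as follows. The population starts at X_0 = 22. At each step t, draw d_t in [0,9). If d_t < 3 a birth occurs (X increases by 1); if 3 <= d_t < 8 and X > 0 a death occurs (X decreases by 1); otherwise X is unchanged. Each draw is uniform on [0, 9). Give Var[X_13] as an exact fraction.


884/81

X can drop by at most 1 per step and X_0 = 22 > T = 13, so X_t >= 22 − t >= 9 > 0 for every t <= 13: the floor at 0 (the 'and X > 0' condition) never binds. Hence X_13 = X_0 + Σ_{t<13} Y_t with i.i.d. increments Y_t = y(d_t) ∈ {+1, −1, 0}.
Outcome values over d=0..8: [1, 1, 1, -1, -1, -1, -1, -1, 0]
Σy = -2, Σy² = 8, M = 9
μ = -2/9 = -2/9,  σ² = 8/9 − (-2/9)² = 68/81
Independent increments: Var[X_13] = 13·σ² = 13·(68/81) = 884/81


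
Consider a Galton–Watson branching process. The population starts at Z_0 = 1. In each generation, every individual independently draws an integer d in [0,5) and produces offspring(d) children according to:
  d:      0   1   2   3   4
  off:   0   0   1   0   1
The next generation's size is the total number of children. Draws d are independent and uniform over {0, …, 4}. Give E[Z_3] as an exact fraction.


8/125

Outcome values over d=0..4: [0, 0, 1, 0, 1]
Σy = 2, Σy² = 2, M = 5
μ = 2/5 = 2/5,  σ² = 2/5 − (2/5)² = 6/25
E[Z_0] = 1
E[Z_1] = 2/5·E[Z_0] = 2/5
E[Z_2] = 2/5·E[Z_1] = 4/25
E[Z_3] = 2/5·E[Z_2] = 8/125


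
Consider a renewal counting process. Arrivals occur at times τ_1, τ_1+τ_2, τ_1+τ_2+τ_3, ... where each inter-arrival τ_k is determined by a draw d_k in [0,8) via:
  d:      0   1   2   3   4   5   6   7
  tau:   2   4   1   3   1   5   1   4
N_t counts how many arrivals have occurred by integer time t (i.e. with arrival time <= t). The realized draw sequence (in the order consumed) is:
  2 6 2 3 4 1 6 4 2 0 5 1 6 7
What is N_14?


draw d_1=2: τ_1=1, arrival time A_1=1
draw d_2=6: τ_2=1, arrival time A_2=2
draw d_3=2: τ_3=1, arrival time A_3=3
draw d_4=3: τ_4=3, arrival time A_4=6
draw d_5=4: τ_5=1, arrival time A_5=7
draw d_6=1: τ_6=4, arrival time A_6=11
draw d_7=6: τ_7=1, arrival time A_7=12
draw d_8=4: τ_8=1, arrival time A_8=13
draw d_9=2: τ_9=1, arrival time A_9=14
draw d_10=0: τ_10=2, arrival time A_10=16
draw d_11=5: τ_11=5, arrival time A_11=21
draw d_12=1: τ_12=4, arrival time A_12=25
draw d_13=6: τ_13=1, arrival time A_13=26
draw d_14=7: τ_14=4, arrival time A_14=30
N_t over t=0..14: 0:0 1:1 2:2 3:3 4:3 5:3 6:4 7:5 8:5 9:5 10:5 11:6 12:7 13:8 14:9

9


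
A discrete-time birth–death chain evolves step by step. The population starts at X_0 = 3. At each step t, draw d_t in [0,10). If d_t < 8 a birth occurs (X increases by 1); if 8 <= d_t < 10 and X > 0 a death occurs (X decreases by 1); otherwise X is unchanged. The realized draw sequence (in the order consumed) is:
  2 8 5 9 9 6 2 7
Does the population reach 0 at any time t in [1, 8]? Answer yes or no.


no

t=0: X=3, d=2 → birth, X_1=4
t=1: X=4, d=8 → death, X_2=3
t=2: X=3, d=5 → birth, X_3=4
t=3: X=4, d=9 → death, X_4=3
t=4: X=3, d=9 → death, X_5=2
t=5: X=2, d=6 → birth, X_6=3
t=6: X=3, d=2 → birth, X_7=4
t=7: X=4, d=7 → birth, X_8=5


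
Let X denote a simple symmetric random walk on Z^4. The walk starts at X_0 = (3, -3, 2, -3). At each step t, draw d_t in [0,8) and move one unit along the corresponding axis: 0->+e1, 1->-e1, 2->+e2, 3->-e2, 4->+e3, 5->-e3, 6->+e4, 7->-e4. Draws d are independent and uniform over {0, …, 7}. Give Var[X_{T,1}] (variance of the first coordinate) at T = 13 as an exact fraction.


Outcome values over d=0..7: [1, -1, 0, 0, 0, 0, 0, 0]
Σy = 0, Σy² = 2, M = 8
μ = 0/8 = 0,  σ² = 2/8 − (0)² = 1/4
Independent increments: Var[X_13] = 13·σ² = 13·(1/4) = 13/4

13/4


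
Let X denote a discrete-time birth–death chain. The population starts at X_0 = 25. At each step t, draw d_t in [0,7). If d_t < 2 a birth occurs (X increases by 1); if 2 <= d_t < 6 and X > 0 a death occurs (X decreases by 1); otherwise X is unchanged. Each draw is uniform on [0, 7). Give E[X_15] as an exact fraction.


145/7

X can drop by at most 1 per step and X_0 = 25 > T = 15, so X_t >= 25 − t >= 10 > 0 for every t <= 15: the floor at 0 (the 'and X > 0' condition) never binds. Hence X_15 = X_0 + Σ_{t<15} Y_t with i.i.d. increments Y_t = y(d_t) ∈ {+1, −1, 0}.
Outcome values over d=0..6: [1, 1, -1, -1, -1, -1, 0]
Σy = -2, Σy² = 6, M = 7
μ = -2/7 = -2/7,  σ² = 6/7 − (-2/7)² = 38/49
E[X_15] = 25 + 15·(-2/7) = 145/7


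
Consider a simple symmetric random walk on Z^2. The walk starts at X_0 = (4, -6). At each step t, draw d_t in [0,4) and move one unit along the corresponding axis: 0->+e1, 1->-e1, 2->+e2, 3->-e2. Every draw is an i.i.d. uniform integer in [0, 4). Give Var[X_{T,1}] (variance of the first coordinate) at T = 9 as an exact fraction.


Outcome values over d=0..3: [1, -1, 0, 0]
Σy = 0, Σy² = 2, M = 4
μ = 0/4 = 0,  σ² = 2/4 − (0)² = 1/2
Independent increments: Var[X_9] = 9·σ² = 9·(1/2) = 9/2

9/2


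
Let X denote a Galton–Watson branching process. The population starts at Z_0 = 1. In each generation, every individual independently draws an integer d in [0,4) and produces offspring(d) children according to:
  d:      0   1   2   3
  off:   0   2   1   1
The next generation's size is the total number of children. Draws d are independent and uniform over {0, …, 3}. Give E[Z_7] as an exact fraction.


1

Outcome values over d=0..3: [0, 2, 1, 1]
Σy = 4, Σy² = 6, M = 4
μ = 4/4 = 1,  σ² = 6/4 − (1)² = 1/2
E[Z_0] = 1
E[Z_1] = 1·E[Z_0] = 1
E[Z_2] = 1·E[Z_1] = 1
E[Z_3] = 1·E[Z_2] = 1
E[Z_4] = 1·E[Z_3] = 1
E[Z_5] = 1·E[Z_4] = 1
E[Z_6] = 1·E[Z_5] = 1
E[Z_7] = 1·E[Z_6] = 1


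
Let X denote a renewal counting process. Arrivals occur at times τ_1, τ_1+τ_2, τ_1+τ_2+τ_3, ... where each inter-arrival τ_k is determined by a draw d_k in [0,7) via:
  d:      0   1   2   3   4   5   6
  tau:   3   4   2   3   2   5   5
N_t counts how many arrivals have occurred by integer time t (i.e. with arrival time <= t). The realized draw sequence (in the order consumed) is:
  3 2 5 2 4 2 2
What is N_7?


2

draw d_1=3: τ_1=3, arrival time A_1=3
draw d_2=2: τ_2=2, arrival time A_2=5
draw d_3=5: τ_3=5, arrival time A_3=10
draw d_4=2: τ_4=2, arrival time A_4=12
draw d_5=4: τ_5=2, arrival time A_5=14
draw d_6=2: τ_6=2, arrival time A_6=16
draw d_7=2: τ_7=2, arrival time A_7=18
N_t over t=0..7: 0:0 1:0 2:0 3:1 4:1 5:2 6:2 7:2


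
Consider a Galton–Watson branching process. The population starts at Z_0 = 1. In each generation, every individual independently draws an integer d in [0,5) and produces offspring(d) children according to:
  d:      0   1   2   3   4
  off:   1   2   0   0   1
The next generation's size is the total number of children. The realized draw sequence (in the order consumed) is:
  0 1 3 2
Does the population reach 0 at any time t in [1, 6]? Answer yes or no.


yes

gen 0: Z_0=1, draws=[0], offspring=[1], Z_1=1
gen 1: Z_1=1, draws=[1], offspring=[2], Z_2=2
gen 2: Z_2=2, draws=[3, 2], offspring=[0, 0], Z_3=0
gen 3: Z_3=0, draws=[], offspring=[], Z_4=0
gen 4: Z_4=0, draws=[], offspring=[], Z_5=0
gen 5: Z_5=0, draws=[], offspring=[], Z_6=0


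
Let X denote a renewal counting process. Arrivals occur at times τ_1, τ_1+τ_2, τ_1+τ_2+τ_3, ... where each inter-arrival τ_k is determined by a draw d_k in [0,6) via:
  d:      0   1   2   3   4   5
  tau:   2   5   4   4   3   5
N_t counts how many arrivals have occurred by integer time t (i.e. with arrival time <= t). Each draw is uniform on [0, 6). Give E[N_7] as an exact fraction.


Inter-arrival values over d=0..5: [2, 5, 4, 4, 3, 5]
Each d has probability 1/6, so the pmf of τ is: f(2) = 1/6, f(3) = 1/6, f(4) = 1/3, f(5) = 1/3
Renewal equation for m(n) = E[N_n]: condition on τ_1 = k (if k <= n, one arrival plus a fresh copy on the remaining n−k steps): m(n) = F(n) + Σ_{k<=n} f(k)·m(n−k), where F(n) = P(τ <= n) and m(0) = 0
m(1) = F(1) = 0
m(2) = F(2) = 1/6
m(3) = F(3) = 1/3
m(4) = F(4) + f(2)·m(2) = 2/3 + 1/6·1/6 = 25/36
m(5) = F(5) + f(2)·m(3) + f(3)·m(2) = 1 + 1/6·1/3 + 1/6·1/6 = 13/12
m(6) = F(6) + f(2)·m(4) + f(3)·m(3) + f(4)·m(2) = 1 + 1/6·25/36 + 1/6·1/3 + 1/3·1/6 = 265/216
m(7) = F(7) + f(2)·m(5) + f(3)·m(4) + f(4)·m(3) + f(5)·m(2) = 1 + 1/6·13/12 + 1/6·25/36 + 1/3·1/3 + 1/3·1/6 = 79/54
E[N_7] = m(7) = 79/54

79/54


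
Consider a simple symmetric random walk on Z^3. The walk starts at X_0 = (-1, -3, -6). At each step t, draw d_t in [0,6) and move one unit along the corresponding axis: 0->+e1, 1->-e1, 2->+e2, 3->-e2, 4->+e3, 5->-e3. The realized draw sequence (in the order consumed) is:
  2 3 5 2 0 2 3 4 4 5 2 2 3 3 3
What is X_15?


(0, -3, -6)

t=0: X=(-1, -3, -6), d=2 → +e2, X_1=(-1, -2, -6)
t=1: X=(-1, -2, -6), d=3 → -e2, X_2=(-1, -3, -6)
t=2: X=(-1, -3, -6), d=5 → -e3, X_3=(-1, -3, -7)
t=3: X=(-1, -3, -7), d=2 → +e2, X_4=(-1, -2, -7)
t=4: X=(-1, -2, -7), d=0 → +e1, X_5=(0, -2, -7)
t=5: X=(0, -2, -7), d=2 → +e2, X_6=(0, -1, -7)
t=6: X=(0, -1, -7), d=3 → -e2, X_7=(0, -2, -7)
t=7: X=(0, -2, -7), d=4 → +e3, X_8=(0, -2, -6)
t=8: X=(0, -2, -6), d=4 → +e3, X_9=(0, -2, -5)
t=9: X=(0, -2, -5), d=5 → -e3, X_10=(0, -2, -6)
t=10: X=(0, -2, -6), d=2 → +e2, X_11=(0, -1, -6)
t=11: X=(0, -1, -6), d=2 → +e2, X_12=(0, 0, -6)
t=12: X=(0, 0, -6), d=3 → -e2, X_13=(0, -1, -6)
t=13: X=(0, -1, -6), d=3 → -e2, X_14=(0, -2, -6)
t=14: X=(0, -2, -6), d=3 → -e2, X_15=(0, -3, -6)


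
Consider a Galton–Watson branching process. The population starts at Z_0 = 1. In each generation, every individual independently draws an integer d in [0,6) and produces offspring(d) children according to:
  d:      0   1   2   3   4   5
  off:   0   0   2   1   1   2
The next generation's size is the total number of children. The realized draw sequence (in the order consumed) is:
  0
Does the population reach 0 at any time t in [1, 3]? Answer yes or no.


yes

gen 0: Z_0=1, draws=[0], offspring=[0], Z_1=0
gen 1: Z_1=0, draws=[], offspring=[], Z_2=0
gen 2: Z_2=0, draws=[], offspring=[], Z_3=0


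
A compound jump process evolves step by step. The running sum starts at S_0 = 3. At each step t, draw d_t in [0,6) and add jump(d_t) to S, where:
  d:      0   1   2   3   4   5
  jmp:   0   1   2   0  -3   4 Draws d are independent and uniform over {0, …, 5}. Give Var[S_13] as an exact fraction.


Outcome values over d=0..5: [0, 1, 2, 0, -3, 4]
Σy = 4, Σy² = 30, M = 6
μ = 4/6 = 2/3,  σ² = 30/6 − (2/3)² = 41/9
Independent increments: Var[S_13] = 13·σ² = 13·(41/9) = 533/9

533/9


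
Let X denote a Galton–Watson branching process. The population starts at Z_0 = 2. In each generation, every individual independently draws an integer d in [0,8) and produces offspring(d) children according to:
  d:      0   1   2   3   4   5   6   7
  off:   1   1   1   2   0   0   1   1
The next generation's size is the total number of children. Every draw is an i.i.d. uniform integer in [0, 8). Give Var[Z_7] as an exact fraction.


3446292980543/2199023255552

Outcome values over d=0..7: [1, 1, 1, 2, 0, 0, 1, 1]
Σy = 7, Σy² = 9, M = 8
μ = 7/8 = 7/8,  σ² = 9/8 − (7/8)² = 23/64
V_0 = 0, E_0 = 2
V_1 = 23/64·E_0 + (7/8)²·V_0 = 23/32;  E_1 = 7/4
V_2 = 23/64·E_1 + (7/8)²·V_1 = 2415/2048;  E_2 = 49/32
V_3 = 23/64·E_2 + (7/8)²·V_2 = 190463/131072;  E_3 = 343/256
V_4 = 23/64·E_3 + (7/8)²·V_3 = 13371855/8388608;  E_4 = 2401/2048
V_5 = 23/64·E_4 + (7/8)²·V_4 = 881414303/536870912;  E_5 = 16807/16384
V_6 = 23/64·E_5 + (7/8)²·V_5 = 55856131695/34359738368;  E_6 = 117649/131072
V_7 = 23/64·E_6 + (7/8)²·V_6 = 3446292980543/2199023255552;  E_7 = 823543/1048576


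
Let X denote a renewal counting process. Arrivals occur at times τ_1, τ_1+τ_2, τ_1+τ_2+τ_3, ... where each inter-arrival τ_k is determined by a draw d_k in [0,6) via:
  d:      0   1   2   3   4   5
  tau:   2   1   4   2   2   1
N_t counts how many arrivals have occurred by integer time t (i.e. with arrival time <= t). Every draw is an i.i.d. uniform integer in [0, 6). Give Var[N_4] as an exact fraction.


Inter-arrival values over d=0..5: [2, 1, 4, 2, 2, 1]
Each d has probability 1/6, so the pmf of τ is: f(1) = 1/3, f(2) = 1/2, f(4) = 1/6
Let p_n(j) = P(N_n = j), with p_0 = [1]. Condition on τ_1: p_n(0) = P(τ > n), and for j >= 1, p_n(j) = Σ_{k<=n} f(k)·p_{n−k}(j−1)
p_1 = [2/3, 1/3]  (j = 0..1)
p_2 = [1/6, 13/18, 1/9]  (j = 0..2)
p_3 = [1/6, 7/18, 11/27, 1/27]  (j = 0..3)
p_4 = [0, 11/36, 53/108, 31/162, 1/81]  (j = 0..4)
E[N_4] = Σ j·p_4(j) = 619/324;  E[N_4²] = Σ j²·p_4(j) = 1357/324
Var[N_4] = 1357/324 − (619/324)² = 56507/104976

56507/104976


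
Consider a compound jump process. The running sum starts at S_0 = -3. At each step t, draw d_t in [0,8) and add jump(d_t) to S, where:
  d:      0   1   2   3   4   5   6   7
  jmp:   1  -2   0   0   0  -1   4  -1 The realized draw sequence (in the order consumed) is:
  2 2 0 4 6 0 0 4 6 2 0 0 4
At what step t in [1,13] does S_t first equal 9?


t=0: S=-3, d=2, jump=0, S_1=-3
t=1: S=-3, d=2, jump=0, S_2=-3
t=2: S=-3, d=0, jump=1, S_3=-2
t=3: S=-2, d=4, jump=0, S_4=-2
t=4: S=-2, d=6, jump=4, S_5=2
t=5: S=2, d=0, jump=1, S_6=3
t=6: S=3, d=0, jump=1, S_7=4
t=7: S=4, d=4, jump=0, S_8=4
t=8: S=4, d=6, jump=4, S_9=8
t=9: S=8, d=2, jump=0, S_10=8
t=10: S=8, d=0, jump=1, S_11=9
t=11: S=9, d=0, jump=1, S_12=10
t=12: S=10, d=4, jump=0, S_13=10

11


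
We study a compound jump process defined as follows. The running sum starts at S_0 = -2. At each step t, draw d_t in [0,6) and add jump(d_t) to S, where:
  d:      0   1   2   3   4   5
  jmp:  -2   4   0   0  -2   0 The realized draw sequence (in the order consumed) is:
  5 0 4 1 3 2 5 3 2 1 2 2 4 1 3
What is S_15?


4

t=0: S=-2, d=5, jump=0, S_1=-2
t=1: S=-2, d=0, jump=-2, S_2=-4
t=2: S=-4, d=4, jump=-2, S_3=-6
t=3: S=-6, d=1, jump=4, S_4=-2
t=4: S=-2, d=3, jump=0, S_5=-2
t=5: S=-2, d=2, jump=0, S_6=-2
t=6: S=-2, d=5, jump=0, S_7=-2
t=7: S=-2, d=3, jump=0, S_8=-2
t=8: S=-2, d=2, jump=0, S_9=-2
t=9: S=-2, d=1, jump=4, S_10=2
t=10: S=2, d=2, jump=0, S_11=2
t=11: S=2, d=2, jump=0, S_12=2
t=12: S=2, d=4, jump=-2, S_13=0
t=13: S=0, d=1, jump=4, S_14=4
t=14: S=4, d=3, jump=0, S_15=4


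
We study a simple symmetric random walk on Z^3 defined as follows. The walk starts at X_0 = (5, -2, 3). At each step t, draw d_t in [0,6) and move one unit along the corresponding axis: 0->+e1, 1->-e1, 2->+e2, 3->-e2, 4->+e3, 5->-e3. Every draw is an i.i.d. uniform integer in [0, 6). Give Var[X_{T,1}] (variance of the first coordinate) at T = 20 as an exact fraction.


Outcome values over d=0..5: [1, -1, 0, 0, 0, 0]
Σy = 0, Σy² = 2, M = 6
μ = 0/6 = 0,  σ² = 2/6 − (0)² = 1/3
Independent increments: Var[X_20] = 20·σ² = 20·(1/3) = 20/3

20/3


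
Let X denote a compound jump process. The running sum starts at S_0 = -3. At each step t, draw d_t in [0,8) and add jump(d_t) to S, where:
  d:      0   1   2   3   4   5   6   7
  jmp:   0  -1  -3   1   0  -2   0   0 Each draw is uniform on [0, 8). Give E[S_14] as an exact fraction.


Outcome values over d=0..7: [0, -1, -3, 1, 0, -2, 0, 0]
Σy = -5, Σy² = 15, M = 8
μ = -5/8 = -5/8,  σ² = 15/8 − (-5/8)² = 95/64
E[S_14] = -3 + 14·(-5/8) = -47/4

-47/4


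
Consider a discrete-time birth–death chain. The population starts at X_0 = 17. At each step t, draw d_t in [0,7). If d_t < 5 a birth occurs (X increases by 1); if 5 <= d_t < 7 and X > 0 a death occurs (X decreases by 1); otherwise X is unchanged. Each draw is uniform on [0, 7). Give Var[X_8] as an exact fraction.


X can drop by at most 1 per step and X_0 = 17 > T = 8, so X_t >= 17 − t >= 9 > 0 for every t <= 8: the floor at 0 (the 'and X > 0' condition) never binds. Hence X_8 = X_0 + Σ_{t<8} Y_t with i.i.d. increments Y_t = y(d_t) ∈ {+1, −1, 0}.
Outcome values over d=0..6: [1, 1, 1, 1, 1, -1, -1]
Σy = 3, Σy² = 7, M = 7
μ = 3/7 = 3/7,  σ² = 7/7 − (3/7)² = 40/49
Independent increments: Var[X_8] = 8·σ² = 8·(40/49) = 320/49

320/49


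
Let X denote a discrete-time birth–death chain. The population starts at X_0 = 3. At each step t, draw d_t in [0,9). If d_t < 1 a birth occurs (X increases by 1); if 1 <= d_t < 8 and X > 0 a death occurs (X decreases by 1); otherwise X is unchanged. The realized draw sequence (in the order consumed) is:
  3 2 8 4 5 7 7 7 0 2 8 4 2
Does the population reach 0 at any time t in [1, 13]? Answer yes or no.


yes

t=0: X=3, d=3 → death, X_1=2
t=1: X=2, d=2 → death, X_2=1
t=2: X=1, d=8 → hold, X_3=1
t=3: X=1, d=4 → death, X_4=0
t=4: X=0, d=5 → hold, X_5=0
t=5: X=0, d=7 → hold, X_6=0
t=6: X=0, d=7 → hold, X_7=0
t=7: X=0, d=7 → hold, X_8=0
t=8: X=0, d=0 → birth, X_9=1
t=9: X=1, d=2 → death, X_10=0
t=10: X=0, d=8 → hold, X_11=0
t=11: X=0, d=4 → hold, X_12=0
t=12: X=0, d=2 → hold, X_13=0


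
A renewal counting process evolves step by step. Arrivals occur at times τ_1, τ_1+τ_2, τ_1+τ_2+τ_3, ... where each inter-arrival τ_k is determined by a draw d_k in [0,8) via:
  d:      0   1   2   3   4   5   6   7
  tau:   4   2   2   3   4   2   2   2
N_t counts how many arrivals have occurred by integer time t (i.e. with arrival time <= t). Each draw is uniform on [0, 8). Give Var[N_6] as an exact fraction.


93047/262144

Inter-arrival values over d=0..7: [4, 2, 2, 3, 4, 2, 2, 2]
Each d has probability 1/8, so the pmf of τ is: f(2) = 5/8, f(3) = 1/8, f(4) = 1/4
Let p_n(j) = P(N_n = j), with p_0 = [1]. Condition on τ_1: p_n(0) = P(τ > n), and for j >= 1, p_n(j) = Σ_{k<=n} f(k)·p_{n−k}(j−1)
p_1 = [1]  (j = 0)
p_2 = [3/8, 5/8]  (j = 0..1)
p_3 = [1/4, 3/4]  (j = 0..1)
p_4 = [0, 39/64, 25/64]  (j = 0..2)
p_5 = [0, 29/64, 35/64]  (j = 0..2)
p_6 = [0, 1/8, 323/512, 125/512]  (j = 0..3)
E[N_6] = Σ j·p_6(j) = 1085/512;  E[N_6²] = Σ j²·p_6(j) = 2481/512
Var[N_6] = 2481/512 − (1085/512)² = 93047/262144


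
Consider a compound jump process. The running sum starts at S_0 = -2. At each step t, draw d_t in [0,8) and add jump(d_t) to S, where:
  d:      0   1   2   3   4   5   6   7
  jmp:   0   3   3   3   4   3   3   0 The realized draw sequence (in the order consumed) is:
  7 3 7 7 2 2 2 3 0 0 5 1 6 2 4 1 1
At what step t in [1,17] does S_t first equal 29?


t=0: S=-2, d=7, jump=0, S_1=-2
t=1: S=-2, d=3, jump=3, S_2=1
t=2: S=1, d=7, jump=0, S_3=1
t=3: S=1, d=7, jump=0, S_4=1
t=4: S=1, d=2, jump=3, S_5=4
t=5: S=4, d=2, jump=3, S_6=7
t=6: S=7, d=2, jump=3, S_7=10
t=7: S=10, d=3, jump=3, S_8=13
t=8: S=13, d=0, jump=0, S_9=13
t=9: S=13, d=0, jump=0, S_10=13
t=10: S=13, d=5, jump=3, S_11=16
t=11: S=16, d=1, jump=3, S_12=19
t=12: S=19, d=6, jump=3, S_13=22
t=13: S=22, d=2, jump=3, S_14=25
t=14: S=25, d=4, jump=4, S_15=29
t=15: S=29, d=1, jump=3, S_16=32
t=16: S=32, d=1, jump=3, S_17=35

15


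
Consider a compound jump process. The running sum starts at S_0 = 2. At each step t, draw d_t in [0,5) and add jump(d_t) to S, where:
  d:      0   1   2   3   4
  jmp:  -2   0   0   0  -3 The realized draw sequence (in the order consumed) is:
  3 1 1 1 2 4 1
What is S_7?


t=0: S=2, d=3, jump=0, S_1=2
t=1: S=2, d=1, jump=0, S_2=2
t=2: S=2, d=1, jump=0, S_3=2
t=3: S=2, d=1, jump=0, S_4=2
t=4: S=2, d=2, jump=0, S_5=2
t=5: S=2, d=4, jump=-3, S_6=-1
t=6: S=-1, d=1, jump=0, S_7=-1

-1


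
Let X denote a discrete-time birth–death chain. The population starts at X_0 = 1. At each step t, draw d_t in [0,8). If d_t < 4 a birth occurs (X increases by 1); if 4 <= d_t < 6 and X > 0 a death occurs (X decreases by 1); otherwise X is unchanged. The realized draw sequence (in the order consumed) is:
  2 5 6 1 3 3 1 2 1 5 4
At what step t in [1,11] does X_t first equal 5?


t=0: X=1, d=2 → birth, X_1=2
t=1: X=2, d=5 → death, X_2=1
t=2: X=1, d=6 → hold, X_3=1
t=3: X=1, d=1 → birth, X_4=2
t=4: X=2, d=3 → birth, X_5=3
t=5: X=3, d=3 → birth, X_6=4
t=6: X=4, d=1 → birth, X_7=5
t=7: X=5, d=2 → birth, X_8=6
t=8: X=6, d=1 → birth, X_9=7
t=9: X=7, d=5 → death, X_10=6
t=10: X=6, d=4 → death, X_11=5

7


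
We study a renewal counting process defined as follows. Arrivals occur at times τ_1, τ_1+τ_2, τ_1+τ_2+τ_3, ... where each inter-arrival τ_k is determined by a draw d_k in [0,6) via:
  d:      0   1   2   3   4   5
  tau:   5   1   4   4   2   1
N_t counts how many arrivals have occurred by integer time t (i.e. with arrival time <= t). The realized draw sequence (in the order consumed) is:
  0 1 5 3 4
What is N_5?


draw d_1=0: τ_1=5, arrival time A_1=5
draw d_2=1: τ_2=1, arrival time A_2=6
draw d_3=5: τ_3=1, arrival time A_3=7
draw d_4=3: τ_4=4, arrival time A_4=11
draw d_5=4: τ_5=2, arrival time A_5=13
N_t over t=0..5: 0:0 1:0 2:0 3:0 4:0 5:1

1


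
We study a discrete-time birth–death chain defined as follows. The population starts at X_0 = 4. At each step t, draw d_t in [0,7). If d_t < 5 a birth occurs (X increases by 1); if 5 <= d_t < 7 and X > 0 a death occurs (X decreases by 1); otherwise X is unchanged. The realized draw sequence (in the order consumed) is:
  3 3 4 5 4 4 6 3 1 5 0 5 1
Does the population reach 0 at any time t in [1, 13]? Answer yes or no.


no

t=0: X=4, d=3 → birth, X_1=5
t=1: X=5, d=3 → birth, X_2=6
t=2: X=6, d=4 → birth, X_3=7
t=3: X=7, d=5 → death, X_4=6
t=4: X=6, d=4 → birth, X_5=7
t=5: X=7, d=4 → birth, X_6=8
t=6: X=8, d=6 → death, X_7=7
t=7: X=7, d=3 → birth, X_8=8
t=8: X=8, d=1 → birth, X_9=9
t=9: X=9, d=5 → death, X_10=8
t=10: X=8, d=0 → birth, X_11=9
t=11: X=9, d=5 → death, X_12=8
t=12: X=8, d=1 → birth, X_13=9


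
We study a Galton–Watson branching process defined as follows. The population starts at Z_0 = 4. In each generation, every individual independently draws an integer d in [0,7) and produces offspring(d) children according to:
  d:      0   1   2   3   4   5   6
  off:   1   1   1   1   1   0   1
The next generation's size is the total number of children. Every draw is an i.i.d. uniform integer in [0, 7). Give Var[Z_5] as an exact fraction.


280900224/282475249

Outcome values over d=0..6: [1, 1, 1, 1, 1, 0, 1]
Σy = 6, Σy² = 6, M = 7
μ = 6/7 = 6/7,  σ² = 6/7 − (6/7)² = 6/49
V_0 = 0, E_0 = 4
V_1 = 6/49·E_0 + (6/7)²·V_0 = 24/49;  E_1 = 24/7
V_2 = 6/49·E_1 + (6/7)²·V_1 = 1872/2401;  E_2 = 144/49
V_3 = 6/49·E_2 + (6/7)²·V_2 = 109728/117649;  E_3 = 864/343
V_4 = 6/49·E_3 + (6/7)²·V_3 = 5728320/5764801;  E_4 = 5184/2401
V_5 = 6/49·E_4 + (6/7)²·V_4 = 280900224/282475249;  E_5 = 31104/16807


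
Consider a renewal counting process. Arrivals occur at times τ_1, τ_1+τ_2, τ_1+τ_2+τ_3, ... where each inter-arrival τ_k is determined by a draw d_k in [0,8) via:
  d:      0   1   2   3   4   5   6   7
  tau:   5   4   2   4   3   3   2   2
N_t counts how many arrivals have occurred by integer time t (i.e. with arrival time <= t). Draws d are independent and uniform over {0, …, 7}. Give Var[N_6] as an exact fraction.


Inter-arrival values over d=0..7: [5, 4, 2, 4, 3, 3, 2, 2]
Each d has probability 1/8, so the pmf of τ is: f(2) = 3/8, f(3) = 1/4, f(4) = 1/4, f(5) = 1/8
Let p_n(j) = P(N_n = j), with p_0 = [1]. Condition on τ_1: p_n(0) = P(τ > n), and for j >= 1, p_n(j) = Σ_{k<=n} f(k)·p_{n−k}(j−1)
p_1 = [1]  (j = 0)
p_2 = [5/8, 3/8]  (j = 0..1)
p_3 = [3/8, 5/8]  (j = 0..1)
p_4 = [1/8, 47/64, 9/64]  (j = 0..2)
p_5 = [0, 43/64, 21/64]  (j = 0..2)
p_6 = [0, 27/64, 269/512, 27/512]  (j = 0..3)
E[N_6] = Σ j·p_6(j) = 835/512;  E[N_6²] = Σ j²·p_6(j) = 1535/512
Var[N_6] = 1535/512 − (835/512)² = 88695/262144

88695/262144


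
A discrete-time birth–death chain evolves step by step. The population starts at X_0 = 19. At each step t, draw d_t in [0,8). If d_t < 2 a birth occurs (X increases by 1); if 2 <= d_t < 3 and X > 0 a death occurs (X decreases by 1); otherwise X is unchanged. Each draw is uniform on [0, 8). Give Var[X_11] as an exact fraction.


253/64

X can drop by at most 1 per step and X_0 = 19 > T = 11, so X_t >= 19 − t >= 8 > 0 for every t <= 11: the floor at 0 (the 'and X > 0' condition) never binds. Hence X_11 = X_0 + Σ_{t<11} Y_t with i.i.d. increments Y_t = y(d_t) ∈ {+1, −1, 0}.
Outcome values over d=0..7: [1, 1, -1, 0, 0, 0, 0, 0]
Σy = 1, Σy² = 3, M = 8
μ = 1/8 = 1/8,  σ² = 3/8 − (1/8)² = 23/64
Independent increments: Var[X_11] = 11·σ² = 11·(23/64) = 253/64


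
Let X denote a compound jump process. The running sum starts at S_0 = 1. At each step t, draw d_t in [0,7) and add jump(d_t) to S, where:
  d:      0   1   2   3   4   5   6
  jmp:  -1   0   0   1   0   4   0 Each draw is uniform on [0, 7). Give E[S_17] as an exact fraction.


Outcome values over d=0..6: [-1, 0, 0, 1, 0, 4, 0]
Σy = 4, Σy² = 18, M = 7
μ = 4/7 = 4/7,  σ² = 18/7 − (4/7)² = 110/49
E[S_17] = 1 + 17·(4/7) = 75/7

75/7


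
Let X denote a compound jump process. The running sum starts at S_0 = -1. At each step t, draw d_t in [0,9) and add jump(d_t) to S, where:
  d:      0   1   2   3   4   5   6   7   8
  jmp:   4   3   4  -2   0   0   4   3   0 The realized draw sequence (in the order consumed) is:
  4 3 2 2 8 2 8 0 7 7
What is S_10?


t=0: S=-1, d=4, jump=0, S_1=-1
t=1: S=-1, d=3, jump=-2, S_2=-3
t=2: S=-3, d=2, jump=4, S_3=1
t=3: S=1, d=2, jump=4, S_4=5
t=4: S=5, d=8, jump=0, S_5=5
t=5: S=5, d=2, jump=4, S_6=9
t=6: S=9, d=8, jump=0, S_7=9
t=7: S=9, d=0, jump=4, S_8=13
t=8: S=13, d=7, jump=3, S_9=16
t=9: S=16, d=7, jump=3, S_10=19

19


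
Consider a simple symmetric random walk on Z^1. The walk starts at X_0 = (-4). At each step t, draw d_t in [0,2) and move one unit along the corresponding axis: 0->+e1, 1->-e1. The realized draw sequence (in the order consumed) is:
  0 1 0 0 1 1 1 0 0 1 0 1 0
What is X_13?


t=0: X=(-4), d=0 → +e1, X_1=(-3)
t=1: X=(-3), d=1 → -e1, X_2=(-4)
t=2: X=(-4), d=0 → +e1, X_3=(-3)
t=3: X=(-3), d=0 → +e1, X_4=(-2)
t=4: X=(-2), d=1 → -e1, X_5=(-3)
t=5: X=(-3), d=1 → -e1, X_6=(-4)
t=6: X=(-4), d=1 → -e1, X_7=(-5)
t=7: X=(-5), d=0 → +e1, X_8=(-4)
t=8: X=(-4), d=0 → +e1, X_9=(-3)
t=9: X=(-3), d=1 → -e1, X_10=(-4)
t=10: X=(-4), d=0 → +e1, X_11=(-3)
t=11: X=(-3), d=1 → -e1, X_12=(-4)
t=12: X=(-4), d=0 → +e1, X_13=(-3)

(-3)


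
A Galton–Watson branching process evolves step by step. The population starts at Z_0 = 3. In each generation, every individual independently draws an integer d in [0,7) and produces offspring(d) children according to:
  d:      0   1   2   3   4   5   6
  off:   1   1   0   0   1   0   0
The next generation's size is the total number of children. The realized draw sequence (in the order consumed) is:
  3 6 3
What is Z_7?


0

gen 0: Z_0=3, draws=[3, 6, 3], offspring=[0, 0, 0], Z_1=0
gen 1: Z_1=0, draws=[], offspring=[], Z_2=0
gen 2: Z_2=0, draws=[], offspring=[], Z_3=0
gen 3: Z_3=0, draws=[], offspring=[], Z_4=0
gen 4: Z_4=0, draws=[], offspring=[], Z_5=0
gen 5: Z_5=0, draws=[], offspring=[], Z_6=0
gen 6: Z_6=0, draws=[], offspring=[], Z_7=0


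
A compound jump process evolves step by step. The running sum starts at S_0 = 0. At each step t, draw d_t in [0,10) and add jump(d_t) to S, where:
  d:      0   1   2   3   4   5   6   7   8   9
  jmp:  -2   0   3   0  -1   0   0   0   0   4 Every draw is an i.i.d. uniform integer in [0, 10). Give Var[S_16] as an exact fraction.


Outcome values over d=0..9: [-2, 0, 3, 0, -1, 0, 0, 0, 0, 4]
Σy = 4, Σy² = 30, M = 10
μ = 4/10 = 2/5,  σ² = 30/10 − (2/5)² = 71/25
Independent increments: Var[S_16] = 16·σ² = 16·(71/25) = 1136/25

1136/25


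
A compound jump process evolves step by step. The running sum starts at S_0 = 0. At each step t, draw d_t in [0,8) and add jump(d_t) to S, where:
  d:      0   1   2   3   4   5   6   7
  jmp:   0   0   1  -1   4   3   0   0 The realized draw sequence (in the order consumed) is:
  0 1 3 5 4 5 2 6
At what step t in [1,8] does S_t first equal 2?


4

t=0: S=0, d=0, jump=0, S_1=0
t=1: S=0, d=1, jump=0, S_2=0
t=2: S=0, d=3, jump=-1, S_3=-1
t=3: S=-1, d=5, jump=3, S_4=2
t=4: S=2, d=4, jump=4, S_5=6
t=5: S=6, d=5, jump=3, S_6=9
t=6: S=9, d=2, jump=1, S_7=10
t=7: S=10, d=6, jump=0, S_8=10


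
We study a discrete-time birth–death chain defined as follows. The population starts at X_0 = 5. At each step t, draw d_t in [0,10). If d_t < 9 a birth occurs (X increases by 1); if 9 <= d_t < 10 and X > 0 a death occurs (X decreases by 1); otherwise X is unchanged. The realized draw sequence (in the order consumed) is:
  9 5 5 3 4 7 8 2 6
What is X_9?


12

t=0: X=5, d=9 → death, X_1=4
t=1: X=4, d=5 → birth, X_2=5
t=2: X=5, d=5 → birth, X_3=6
t=3: X=6, d=3 → birth, X_4=7
t=4: X=7, d=4 → birth, X_5=8
t=5: X=8, d=7 → birth, X_6=9
t=6: X=9, d=8 → birth, X_7=10
t=7: X=10, d=2 → birth, X_8=11
t=8: X=11, d=6 → birth, X_9=12


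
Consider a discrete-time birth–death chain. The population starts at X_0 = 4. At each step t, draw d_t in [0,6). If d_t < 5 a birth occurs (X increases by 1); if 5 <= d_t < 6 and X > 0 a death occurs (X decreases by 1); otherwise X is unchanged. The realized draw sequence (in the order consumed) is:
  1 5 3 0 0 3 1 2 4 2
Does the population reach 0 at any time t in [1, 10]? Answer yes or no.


t=0: X=4, d=1 → birth, X_1=5
t=1: X=5, d=5 → death, X_2=4
t=2: X=4, d=3 → birth, X_3=5
t=3: X=5, d=0 → birth, X_4=6
t=4: X=6, d=0 → birth, X_5=7
t=5: X=7, d=3 → birth, X_6=8
t=6: X=8, d=1 → birth, X_7=9
t=7: X=9, d=2 → birth, X_8=10
t=8: X=10, d=4 → birth, X_9=11
t=9: X=11, d=2 → birth, X_10=12

no


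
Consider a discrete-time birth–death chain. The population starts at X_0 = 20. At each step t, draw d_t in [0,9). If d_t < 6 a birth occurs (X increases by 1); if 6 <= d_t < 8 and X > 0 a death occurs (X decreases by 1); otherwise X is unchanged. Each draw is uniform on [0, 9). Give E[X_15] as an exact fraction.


X can drop by at most 1 per step and X_0 = 20 > T = 15, so X_t >= 20 − t >= 5 > 0 for every t <= 15: the floor at 0 (the 'and X > 0' condition) never binds. Hence X_15 = X_0 + Σ_{t<15} Y_t with i.i.d. increments Y_t = y(d_t) ∈ {+1, −1, 0}.
Outcome values over d=0..8: [1, 1, 1, 1, 1, 1, -1, -1, 0]
Σy = 4, Σy² = 8, M = 9
μ = 4/9 = 4/9,  σ² = 8/9 − (4/9)² = 56/81
E[X_15] = 20 + 15·(4/9) = 80/3

80/3


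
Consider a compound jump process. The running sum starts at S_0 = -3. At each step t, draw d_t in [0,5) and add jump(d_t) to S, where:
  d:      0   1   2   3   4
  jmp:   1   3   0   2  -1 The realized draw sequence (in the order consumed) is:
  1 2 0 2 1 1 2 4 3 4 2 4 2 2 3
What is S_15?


8

t=0: S=-3, d=1, jump=3, S_1=0
t=1: S=0, d=2, jump=0, S_2=0
t=2: S=0, d=0, jump=1, S_3=1
t=3: S=1, d=2, jump=0, S_4=1
t=4: S=1, d=1, jump=3, S_5=4
t=5: S=4, d=1, jump=3, S_6=7
t=6: S=7, d=2, jump=0, S_7=7
t=7: S=7, d=4, jump=-1, S_8=6
t=8: S=6, d=3, jump=2, S_9=8
t=9: S=8, d=4, jump=-1, S_10=7
t=10: S=7, d=2, jump=0, S_11=7
t=11: S=7, d=4, jump=-1, S_12=6
t=12: S=6, d=2, jump=0, S_13=6
t=13: S=6, d=2, jump=0, S_14=6
t=14: S=6, d=3, jump=2, S_15=8


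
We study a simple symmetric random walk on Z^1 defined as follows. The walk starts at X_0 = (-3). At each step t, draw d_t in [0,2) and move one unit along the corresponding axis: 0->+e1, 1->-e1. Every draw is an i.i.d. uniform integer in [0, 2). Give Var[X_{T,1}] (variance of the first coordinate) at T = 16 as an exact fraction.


Outcome values over d=0..1: [1, -1]
Σy = 0, Σy² = 2, M = 2
μ = 0/2 = 0,  σ² = 2/2 − (0)² = 1
Independent increments: Var[X_16] = 16·σ² = 16·(1) = 16

16


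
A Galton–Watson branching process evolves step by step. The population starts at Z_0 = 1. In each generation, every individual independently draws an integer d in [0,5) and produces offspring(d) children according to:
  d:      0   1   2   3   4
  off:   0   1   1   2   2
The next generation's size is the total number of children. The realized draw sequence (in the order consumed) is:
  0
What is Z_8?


0

gen 0: Z_0=1, draws=[0], offspring=[0], Z_1=0
gen 1: Z_1=0, draws=[], offspring=[], Z_2=0
gen 2: Z_2=0, draws=[], offspring=[], Z_3=0
gen 3: Z_3=0, draws=[], offspring=[], Z_4=0
gen 4: Z_4=0, draws=[], offspring=[], Z_5=0
gen 5: Z_5=0, draws=[], offspring=[], Z_6=0
gen 6: Z_6=0, draws=[], offspring=[], Z_7=0
gen 7: Z_7=0, draws=[], offspring=[], Z_8=0
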